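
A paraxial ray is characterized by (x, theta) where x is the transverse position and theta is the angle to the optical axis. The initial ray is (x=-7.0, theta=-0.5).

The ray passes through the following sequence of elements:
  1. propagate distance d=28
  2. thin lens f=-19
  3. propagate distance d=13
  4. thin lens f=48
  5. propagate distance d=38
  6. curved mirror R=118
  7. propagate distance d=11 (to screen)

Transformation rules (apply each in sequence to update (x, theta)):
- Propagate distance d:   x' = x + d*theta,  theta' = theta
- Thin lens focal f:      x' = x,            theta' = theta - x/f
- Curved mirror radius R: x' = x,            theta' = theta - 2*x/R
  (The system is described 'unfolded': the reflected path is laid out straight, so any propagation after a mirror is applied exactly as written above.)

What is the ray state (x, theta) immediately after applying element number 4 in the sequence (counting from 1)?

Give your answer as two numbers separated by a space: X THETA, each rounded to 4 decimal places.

Answer: -41.8684 -0.7330

Derivation:
Initial: x=-7.0000 theta=-0.5000
After 1 (propagate distance d=28): x=-21.0000 theta=-0.5000
After 2 (thin lens f=-19): x=-21.0000 theta=-61/38 (≈-1.6053)
After 3 (propagate distance d=13): x=-1591/38 (≈-41.8684) theta=-61/38 (≈-1.6053)
After 4 (thin lens f=48): x=-1591/38 (≈-41.8684) theta=-1337/1824 (≈-0.7330)
Rounded to 4 decimal places: x = -41.8684, theta = -0.7330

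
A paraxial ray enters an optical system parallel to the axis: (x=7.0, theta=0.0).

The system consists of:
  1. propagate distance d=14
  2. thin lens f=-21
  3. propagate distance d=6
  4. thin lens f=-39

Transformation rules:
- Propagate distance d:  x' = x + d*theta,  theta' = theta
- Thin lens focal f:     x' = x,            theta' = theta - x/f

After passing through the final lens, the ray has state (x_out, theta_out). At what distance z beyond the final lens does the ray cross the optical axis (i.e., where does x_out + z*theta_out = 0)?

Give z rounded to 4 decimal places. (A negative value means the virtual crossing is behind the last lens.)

Answer: -15.9545

Derivation:
Initial: x=7.0000 theta=0.0000
After 1 (propagate distance d=14): x=7.0000 theta=0.0000
After 2 (thin lens f=-21): x=7.0000 theta=1/3 (≈0.3333)
After 3 (propagate distance d=6): x=9.0000 theta=1/3 (≈0.3333)
After 4 (thin lens f=-39): x=9.0000 theta=22/39 (≈0.5641)
z_focus = -x_out/theta_out = -(9.0000)/(22/39) = -351/22 ≈ -15.9545
Rounded to 4 decimal places: z = -15.9545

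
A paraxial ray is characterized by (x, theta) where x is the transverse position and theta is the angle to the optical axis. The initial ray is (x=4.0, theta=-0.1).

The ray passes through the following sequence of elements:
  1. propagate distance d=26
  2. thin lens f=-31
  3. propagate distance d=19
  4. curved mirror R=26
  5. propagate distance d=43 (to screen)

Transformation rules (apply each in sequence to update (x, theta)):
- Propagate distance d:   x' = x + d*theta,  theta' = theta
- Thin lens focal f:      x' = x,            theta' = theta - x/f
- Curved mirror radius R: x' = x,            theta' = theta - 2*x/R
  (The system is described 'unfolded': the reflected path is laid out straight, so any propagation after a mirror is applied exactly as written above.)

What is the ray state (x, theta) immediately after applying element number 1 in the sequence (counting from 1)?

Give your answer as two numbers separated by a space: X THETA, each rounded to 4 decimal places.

Initial: x=4.0000 theta=-0.1000
After 1 (propagate distance d=26): x=1.4000 theta=-0.1000
Rounded to 4 decimal places: x = 1.4000, theta = -0.1000

Answer: 1.4000 -0.1000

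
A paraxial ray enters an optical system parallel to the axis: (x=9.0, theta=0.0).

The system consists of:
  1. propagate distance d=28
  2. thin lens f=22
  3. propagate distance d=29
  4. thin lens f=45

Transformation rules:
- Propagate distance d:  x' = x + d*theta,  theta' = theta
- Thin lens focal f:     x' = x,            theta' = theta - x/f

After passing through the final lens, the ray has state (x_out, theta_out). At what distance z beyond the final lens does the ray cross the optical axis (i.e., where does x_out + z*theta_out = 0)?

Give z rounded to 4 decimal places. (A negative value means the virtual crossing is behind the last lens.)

Answer: -8.2895

Derivation:
Initial: x=9.0000 theta=0.0000
After 1 (propagate distance d=28): x=9.0000 theta=0.0000
After 2 (thin lens f=22): x=9.0000 theta=-9/22 (≈-0.4091)
After 3 (propagate distance d=29): x=-63/22 (≈-2.8636) theta=-9/22 (≈-0.4091)
After 4 (thin lens f=45): x=-63/22 (≈-2.8636) theta=-19/55 (≈-0.3455)
z_focus = -x_out/theta_out = -(-63/22)/(-19/55) = -315/38 ≈ -8.2895
Rounded to 4 decimal places: z = -8.2895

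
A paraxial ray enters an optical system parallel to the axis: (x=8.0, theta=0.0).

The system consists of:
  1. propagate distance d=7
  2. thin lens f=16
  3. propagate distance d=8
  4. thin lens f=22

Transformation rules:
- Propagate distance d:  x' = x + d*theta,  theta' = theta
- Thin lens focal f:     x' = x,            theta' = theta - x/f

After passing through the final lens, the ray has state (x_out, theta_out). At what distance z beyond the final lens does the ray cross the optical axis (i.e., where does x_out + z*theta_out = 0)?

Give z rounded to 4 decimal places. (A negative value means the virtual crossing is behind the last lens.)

Initial: x=8.0000 theta=0.0000
After 1 (propagate distance d=7): x=8.0000 theta=0.0000
After 2 (thin lens f=16): x=8.0000 theta=-0.5000
After 3 (propagate distance d=8): x=4.0000 theta=-0.5000
After 4 (thin lens f=22): x=4.0000 theta=-15/22 (≈-0.6818)
z_focus = -x_out/theta_out = -(4.0000)/(-15/22) = 88/15 ≈ 5.8667
Rounded to 4 decimal places: z = 5.8667

Answer: 5.8667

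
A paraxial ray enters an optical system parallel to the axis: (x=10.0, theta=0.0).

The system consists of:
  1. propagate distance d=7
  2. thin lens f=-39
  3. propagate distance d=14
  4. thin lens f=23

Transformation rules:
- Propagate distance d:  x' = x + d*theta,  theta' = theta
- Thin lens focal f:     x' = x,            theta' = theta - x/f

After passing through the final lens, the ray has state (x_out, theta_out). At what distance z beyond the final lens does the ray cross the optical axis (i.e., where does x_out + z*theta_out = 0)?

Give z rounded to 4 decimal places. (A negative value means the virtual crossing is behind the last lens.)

Answer: 40.6333

Derivation:
Initial: x=10.0000 theta=0.0000
After 1 (propagate distance d=7): x=10.0000 theta=0.0000
After 2 (thin lens f=-39): x=10.0000 theta=10/39 (≈0.2564)
After 3 (propagate distance d=14): x=530/39 (≈13.5897) theta=10/39 (≈0.2564)
After 4 (thin lens f=23): x=530/39 (≈13.5897) theta=-100/299 (≈-0.3344)
z_focus = -x_out/theta_out = -(530/39)/(-100/299) = 1219/30 ≈ 40.6333
Rounded to 4 decimal places: z = 40.6333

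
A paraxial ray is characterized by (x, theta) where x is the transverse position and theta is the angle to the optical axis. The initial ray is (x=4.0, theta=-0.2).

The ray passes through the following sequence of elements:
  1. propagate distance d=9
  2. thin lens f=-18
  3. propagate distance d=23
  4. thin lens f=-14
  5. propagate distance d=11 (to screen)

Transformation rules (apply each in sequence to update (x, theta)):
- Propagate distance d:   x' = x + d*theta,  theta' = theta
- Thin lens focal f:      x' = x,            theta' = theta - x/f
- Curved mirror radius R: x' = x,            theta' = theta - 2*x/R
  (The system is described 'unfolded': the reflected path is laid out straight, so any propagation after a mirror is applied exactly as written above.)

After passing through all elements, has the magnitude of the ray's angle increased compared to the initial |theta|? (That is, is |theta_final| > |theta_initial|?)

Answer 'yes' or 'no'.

Answer: no

Derivation:
Initial: x=4.0000 theta=-0.2000
After 1 (propagate distance d=9): x=2.2000 theta=-0.2000
After 2 (thin lens f=-18): x=2.2000 theta=-7/90 (≈-0.0778)
After 3 (propagate distance d=23): x=37/90 (≈0.4111) theta=-7/90 (≈-0.0778)
After 4 (thin lens f=-14): x=37/90 (≈0.4111) theta=-61/1260 (≈-0.0484)
After 5 (propagate distance d=11 (to screen)): x=-17/140 (≈-0.1214) theta=-61/1260 (≈-0.0484)
|theta_initial|=0.2000 |theta_final|=61/1260 (≈0.0484) -> not increased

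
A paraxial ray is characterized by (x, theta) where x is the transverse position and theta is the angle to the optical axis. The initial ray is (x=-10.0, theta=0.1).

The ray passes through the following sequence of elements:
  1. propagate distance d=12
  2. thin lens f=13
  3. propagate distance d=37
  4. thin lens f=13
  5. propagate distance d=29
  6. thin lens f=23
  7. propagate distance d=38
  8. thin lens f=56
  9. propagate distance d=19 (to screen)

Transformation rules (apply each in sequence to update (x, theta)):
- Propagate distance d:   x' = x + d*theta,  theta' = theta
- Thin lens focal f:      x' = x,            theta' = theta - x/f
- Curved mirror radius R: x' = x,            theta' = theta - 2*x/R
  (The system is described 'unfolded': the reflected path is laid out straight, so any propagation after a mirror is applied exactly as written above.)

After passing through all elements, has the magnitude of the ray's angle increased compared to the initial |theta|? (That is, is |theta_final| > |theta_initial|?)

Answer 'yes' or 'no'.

Initial: x=-10.0000 theta=0.1000
After 1 (propagate distance d=12): x=-8.8000 theta=0.1000
After 2 (thin lens f=13): x=-8.8000 theta=101/130 (≈0.7769)
After 3 (propagate distance d=37): x=2593/130 (≈19.9462) theta=101/130 (≈0.7769)
After 4 (thin lens f=13): x=2593/130 (≈19.9462) theta=-128/169 (≈-0.7574)
After 5 (propagate distance d=29): x=-3411/1690 (≈-2.0183) theta=-128/169 (≈-0.7574)
After 6 (thin lens f=23): x=-3411/1690 (≈-2.0183) theta=-26029/38870 (≈-0.6696)
After 7 (propagate distance d=38): x=-213511/7774 (≈-27.4648) theta=-26029/38870 (≈-0.6696)
After 8 (thin lens f=56): x=-213511/7774 (≈-27.4648) theta=-390069/2176720 (≈-0.1792)
After 9 (propagate distance d=19 (to screen)): x=-67194391/2176720 (≈-30.8696) theta=-390069/2176720 (≈-0.1792)
|theta_initial|=0.1000 |theta_final|=390069/2176720 (≈0.1792) -> increased

Answer: yes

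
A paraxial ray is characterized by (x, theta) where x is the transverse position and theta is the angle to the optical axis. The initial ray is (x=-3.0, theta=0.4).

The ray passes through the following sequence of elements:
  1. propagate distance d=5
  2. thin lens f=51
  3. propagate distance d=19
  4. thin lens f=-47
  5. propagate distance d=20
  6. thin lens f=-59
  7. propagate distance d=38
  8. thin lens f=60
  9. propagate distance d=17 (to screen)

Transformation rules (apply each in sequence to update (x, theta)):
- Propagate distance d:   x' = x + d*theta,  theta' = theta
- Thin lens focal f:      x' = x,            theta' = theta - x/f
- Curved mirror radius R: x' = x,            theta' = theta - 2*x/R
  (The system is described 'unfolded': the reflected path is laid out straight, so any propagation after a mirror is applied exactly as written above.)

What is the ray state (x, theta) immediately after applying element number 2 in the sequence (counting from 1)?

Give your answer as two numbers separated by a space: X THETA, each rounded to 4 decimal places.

Answer: -1.0000 0.4196

Derivation:
Initial: x=-3.0000 theta=0.4000
After 1 (propagate distance d=5): x=-1.0000 theta=0.4000
After 2 (thin lens f=51): x=-1.0000 theta=107/255 (≈0.4196)
Rounded to 4 decimal places: x = -1.0000, theta = 0.4196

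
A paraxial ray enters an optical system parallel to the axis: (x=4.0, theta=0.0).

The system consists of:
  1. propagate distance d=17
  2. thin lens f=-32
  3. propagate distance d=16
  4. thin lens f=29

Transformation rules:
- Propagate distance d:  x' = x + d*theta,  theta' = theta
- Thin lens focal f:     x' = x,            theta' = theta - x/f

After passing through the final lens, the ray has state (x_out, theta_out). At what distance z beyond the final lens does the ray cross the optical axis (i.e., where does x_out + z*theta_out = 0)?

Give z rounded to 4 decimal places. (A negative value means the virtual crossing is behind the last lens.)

Initial: x=4.0000 theta=0.0000
After 1 (propagate distance d=17): x=4.0000 theta=0.0000
After 2 (thin lens f=-32): x=4.0000 theta=0.1250
After 3 (propagate distance d=16): x=6.0000 theta=0.1250
After 4 (thin lens f=29): x=6.0000 theta=-19/232 (≈-0.0819)
z_focus = -x_out/theta_out = -(6.0000)/(-19/232) = 1392/19 ≈ 73.2632
Rounded to 4 decimal places: z = 73.2632

Answer: 73.2632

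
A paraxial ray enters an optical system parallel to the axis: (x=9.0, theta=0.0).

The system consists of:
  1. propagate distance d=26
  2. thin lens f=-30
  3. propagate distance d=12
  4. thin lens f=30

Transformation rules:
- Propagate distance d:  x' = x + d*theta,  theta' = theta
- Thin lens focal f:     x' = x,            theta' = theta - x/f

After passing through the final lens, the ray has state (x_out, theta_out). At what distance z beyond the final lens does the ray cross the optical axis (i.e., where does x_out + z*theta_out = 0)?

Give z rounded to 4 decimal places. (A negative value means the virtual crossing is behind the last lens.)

Answer: 105.0000

Derivation:
Initial: x=9.0000 theta=0.0000
After 1 (propagate distance d=26): x=9.0000 theta=0.0000
After 2 (thin lens f=-30): x=9.0000 theta=0.3000
After 3 (propagate distance d=12): x=12.6000 theta=0.3000
After 4 (thin lens f=30): x=12.6000 theta=-0.1200
z_focus = -x_out/theta_out = -(12.6000)/(-0.1200) = 105.0000
Rounded to 4 decimal places: z = 105.0000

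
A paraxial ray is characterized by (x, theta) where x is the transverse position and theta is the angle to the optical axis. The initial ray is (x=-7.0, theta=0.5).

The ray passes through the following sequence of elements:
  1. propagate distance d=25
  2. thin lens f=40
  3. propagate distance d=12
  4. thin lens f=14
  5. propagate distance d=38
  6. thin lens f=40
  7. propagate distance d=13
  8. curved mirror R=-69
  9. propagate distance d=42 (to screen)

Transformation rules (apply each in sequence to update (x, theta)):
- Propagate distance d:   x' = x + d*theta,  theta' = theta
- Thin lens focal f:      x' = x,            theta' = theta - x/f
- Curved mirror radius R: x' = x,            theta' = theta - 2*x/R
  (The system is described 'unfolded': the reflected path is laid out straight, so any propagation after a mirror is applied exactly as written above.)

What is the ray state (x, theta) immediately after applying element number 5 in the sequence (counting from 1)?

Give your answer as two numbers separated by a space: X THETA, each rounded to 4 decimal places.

Answer: -3.1107 -0.3411

Derivation:
Initial: x=-7.0000 theta=0.5000
After 1 (propagate distance d=25): x=5.5000 theta=0.5000
After 2 (thin lens f=40): x=5.5000 theta=0.3625
After 3 (propagate distance d=12): x=9.8500 theta=0.3625
After 4 (thin lens f=14): x=9.8500 theta=-191/560 (≈-0.3411)
After 5 (propagate distance d=38): x=-871/280 (≈-3.1107) theta=-191/560 (≈-0.3411)
Rounded to 4 decimal places: x = -3.1107, theta = -0.3411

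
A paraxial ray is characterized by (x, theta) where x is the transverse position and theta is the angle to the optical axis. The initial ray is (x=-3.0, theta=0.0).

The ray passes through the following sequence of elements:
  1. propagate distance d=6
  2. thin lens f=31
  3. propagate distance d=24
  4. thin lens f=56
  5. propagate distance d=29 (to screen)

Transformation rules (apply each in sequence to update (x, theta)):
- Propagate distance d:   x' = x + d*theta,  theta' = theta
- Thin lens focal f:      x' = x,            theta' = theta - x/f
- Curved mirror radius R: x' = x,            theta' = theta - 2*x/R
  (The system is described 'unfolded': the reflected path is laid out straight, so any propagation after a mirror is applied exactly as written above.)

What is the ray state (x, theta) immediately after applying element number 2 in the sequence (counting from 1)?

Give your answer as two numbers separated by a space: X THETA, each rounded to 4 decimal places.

Answer: -3.0000 0.0968

Derivation:
Initial: x=-3.0000 theta=0.0000
After 1 (propagate distance d=6): x=-3.0000 theta=0.0000
After 2 (thin lens f=31): x=-3.0000 theta=3/31 (≈0.0968)
Rounded to 4 decimal places: x = -3.0000, theta = 0.0968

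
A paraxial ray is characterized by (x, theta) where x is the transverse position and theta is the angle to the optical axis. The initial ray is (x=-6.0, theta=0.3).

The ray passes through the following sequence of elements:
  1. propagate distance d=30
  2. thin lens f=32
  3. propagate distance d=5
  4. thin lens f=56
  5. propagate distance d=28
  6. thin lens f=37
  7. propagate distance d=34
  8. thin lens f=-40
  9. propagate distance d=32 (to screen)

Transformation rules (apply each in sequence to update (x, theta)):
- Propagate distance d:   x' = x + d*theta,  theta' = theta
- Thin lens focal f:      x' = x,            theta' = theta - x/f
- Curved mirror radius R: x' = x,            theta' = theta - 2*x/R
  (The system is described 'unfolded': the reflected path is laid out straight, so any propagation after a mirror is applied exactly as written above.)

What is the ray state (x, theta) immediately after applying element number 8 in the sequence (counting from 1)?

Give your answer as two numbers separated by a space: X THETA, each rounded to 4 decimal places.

Initial: x=-6.0000 theta=0.3000
After 1 (propagate distance d=30): x=3.0000 theta=0.3000
After 2 (thin lens f=32): x=3.0000 theta=33/160 (≈0.2063)
After 3 (propagate distance d=5): x=129/32 (≈4.0313) theta=33/160 (≈0.2063)
After 4 (thin lens f=56): x=129/32 (≈4.0313) theta=1203/8960 (≈0.1343)
After 5 (propagate distance d=28): x=2493/320 (≈7.7906) theta=1203/8960 (≈0.1343)
After 6 (thin lens f=37): x=2493/320 (≈7.7906) theta=-25293/331520 (≈-0.0763)
After 7 (propagate distance d=34): x=861393/165760 (≈5.1966) theta=-25293/331520 (≈-0.0763)
After 8 (thin lens f=-40): x=861393/165760 (≈5.1966) theta=9609/179200 (≈0.0536)
Rounded to 4 decimal places: x = 5.1966, theta = 0.0536

Answer: 5.1966 0.0536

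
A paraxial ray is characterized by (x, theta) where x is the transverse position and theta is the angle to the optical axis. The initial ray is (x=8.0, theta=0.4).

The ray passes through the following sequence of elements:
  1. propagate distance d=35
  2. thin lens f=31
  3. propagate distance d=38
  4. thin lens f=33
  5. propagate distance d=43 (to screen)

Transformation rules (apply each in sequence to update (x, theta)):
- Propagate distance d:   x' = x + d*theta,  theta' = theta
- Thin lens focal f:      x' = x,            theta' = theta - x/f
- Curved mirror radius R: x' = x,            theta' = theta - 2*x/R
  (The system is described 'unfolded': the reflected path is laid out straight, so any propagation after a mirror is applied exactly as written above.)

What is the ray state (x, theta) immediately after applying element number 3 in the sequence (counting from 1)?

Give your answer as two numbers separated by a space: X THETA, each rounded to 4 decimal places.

Answer: 10.2323 -0.3097

Derivation:
Initial: x=8.0000 theta=0.4000
After 1 (propagate distance d=35): x=22.0000 theta=0.4000
After 2 (thin lens f=31): x=22.0000 theta=-48/155 (≈-0.3097)
After 3 (propagate distance d=38): x=1586/155 (≈10.2323) theta=-48/155 (≈-0.3097)
Rounded to 4 decimal places: x = 10.2323, theta = -0.3097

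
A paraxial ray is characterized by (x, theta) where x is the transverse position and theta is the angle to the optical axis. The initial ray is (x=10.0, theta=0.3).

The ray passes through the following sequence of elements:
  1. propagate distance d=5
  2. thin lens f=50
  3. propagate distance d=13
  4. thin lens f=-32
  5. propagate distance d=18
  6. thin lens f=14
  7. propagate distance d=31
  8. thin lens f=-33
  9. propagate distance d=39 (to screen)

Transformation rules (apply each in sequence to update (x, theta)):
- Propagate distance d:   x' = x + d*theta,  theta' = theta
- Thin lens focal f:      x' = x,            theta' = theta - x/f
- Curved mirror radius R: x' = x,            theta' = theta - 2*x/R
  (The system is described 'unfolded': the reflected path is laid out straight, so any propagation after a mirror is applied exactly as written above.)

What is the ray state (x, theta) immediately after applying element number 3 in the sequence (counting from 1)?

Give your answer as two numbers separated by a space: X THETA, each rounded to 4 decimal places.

Initial: x=10.0000 theta=0.3000
After 1 (propagate distance d=5): x=11.5000 theta=0.3000
After 2 (thin lens f=50): x=11.5000 theta=0.0700
After 3 (propagate distance d=13): x=12.4100 theta=0.0700
Rounded to 4 decimal places: x = 12.4100, theta = 0.0700

Answer: 12.4100 0.0700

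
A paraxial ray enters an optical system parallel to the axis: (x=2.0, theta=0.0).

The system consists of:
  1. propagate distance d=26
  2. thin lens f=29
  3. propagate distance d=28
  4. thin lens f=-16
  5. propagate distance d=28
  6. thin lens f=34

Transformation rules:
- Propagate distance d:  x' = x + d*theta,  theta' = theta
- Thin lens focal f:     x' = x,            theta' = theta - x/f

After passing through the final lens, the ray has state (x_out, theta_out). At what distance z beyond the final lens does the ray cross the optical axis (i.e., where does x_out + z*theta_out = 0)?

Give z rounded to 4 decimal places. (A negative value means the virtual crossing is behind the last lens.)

Initial: x=2.0000 theta=0.0000
After 1 (propagate distance d=26): x=2.0000 theta=0.0000
After 2 (thin lens f=29): x=2.0000 theta=-2/29 (≈-0.0690)
After 3 (propagate distance d=28): x=2/29 (≈0.0690) theta=-2/29 (≈-0.0690)
After 4 (thin lens f=-16): x=2/29 (≈0.0690) theta=-15/232 (≈-0.0647)
After 5 (propagate distance d=28): x=-101/58 (≈-1.7414) theta=-15/232 (≈-0.0647)
After 6 (thin lens f=34): x=-101/58 (≈-1.7414) theta=-53/3944 (≈-0.0134)
z_focus = -x_out/theta_out = -(-101/58)/(-53/3944) = -6868/53 ≈ -129.5849
Rounded to 4 decimal places: z = -129.5849

Answer: -129.5849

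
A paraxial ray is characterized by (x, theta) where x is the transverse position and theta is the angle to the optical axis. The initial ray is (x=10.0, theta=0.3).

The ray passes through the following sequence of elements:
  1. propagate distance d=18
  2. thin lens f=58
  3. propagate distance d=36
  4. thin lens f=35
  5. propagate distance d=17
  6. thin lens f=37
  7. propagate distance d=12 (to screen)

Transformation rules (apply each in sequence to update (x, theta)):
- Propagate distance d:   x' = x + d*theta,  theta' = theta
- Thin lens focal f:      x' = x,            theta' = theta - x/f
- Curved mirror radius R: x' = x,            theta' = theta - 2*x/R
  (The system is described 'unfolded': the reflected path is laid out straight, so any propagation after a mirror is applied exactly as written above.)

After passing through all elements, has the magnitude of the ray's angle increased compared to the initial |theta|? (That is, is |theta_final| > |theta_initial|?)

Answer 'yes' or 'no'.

Initial: x=10.0000 theta=0.3000
After 1 (propagate distance d=18): x=15.4000 theta=0.3000
After 2 (thin lens f=58): x=15.4000 theta=1/29 (≈0.0345)
After 3 (propagate distance d=36): x=2413/145 (≈16.6414) theta=1/29 (≈0.0345)
After 4 (thin lens f=35): x=2413/145 (≈16.6414) theta=-2238/5075 (≈-0.4410)
After 5 (propagate distance d=17): x=46409/5075 (≈9.1446) theta=-2238/5075 (≈-0.4410)
After 6 (thin lens f=37): x=46409/5075 (≈9.1446) theta=-25843/37555 (≈-0.6881)
After 7 (propagate distance d=12 (to screen)): x=166553/187775 (≈0.8870) theta=-25843/37555 (≈-0.6881)
|theta_initial|=0.3000 |theta_final|=25843/37555 (≈0.6881) -> increased

Answer: yes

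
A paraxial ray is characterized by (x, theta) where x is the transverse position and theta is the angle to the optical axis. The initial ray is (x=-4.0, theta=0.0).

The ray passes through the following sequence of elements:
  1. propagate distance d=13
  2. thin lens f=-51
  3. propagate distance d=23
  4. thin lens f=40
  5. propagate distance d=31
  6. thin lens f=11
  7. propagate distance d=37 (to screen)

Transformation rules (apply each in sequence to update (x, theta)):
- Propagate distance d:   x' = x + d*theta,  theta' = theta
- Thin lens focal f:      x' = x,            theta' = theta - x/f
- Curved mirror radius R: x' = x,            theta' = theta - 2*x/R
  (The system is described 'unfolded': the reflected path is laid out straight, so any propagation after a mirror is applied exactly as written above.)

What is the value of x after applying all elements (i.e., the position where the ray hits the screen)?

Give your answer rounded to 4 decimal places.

Answer: 11.3002

Derivation:
Initial: x=-4.0000 theta=0.0000
After 1 (propagate distance d=13): x=-4.0000 theta=0.0000
After 2 (thin lens f=-51): x=-4.0000 theta=-4/51 (≈-0.0784)
After 3 (propagate distance d=23): x=-296/51 (≈-5.8039) theta=-4/51 (≈-0.0784)
After 4 (thin lens f=40): x=-296/51 (≈-5.8039) theta=1/15 (≈0.0667)
After 5 (propagate distance d=31): x=-953/255 (≈-3.7373) theta=1/15 (≈0.0667)
After 6 (thin lens f=11): x=-953/255 (≈-3.7373) theta=76/187 (≈0.4064)
After 7 (propagate distance d=37 (to screen)): x=31697/2805 (≈11.3002) theta=76/187 (≈0.4064)
Rounded to 4 decimal places: x = 11.3002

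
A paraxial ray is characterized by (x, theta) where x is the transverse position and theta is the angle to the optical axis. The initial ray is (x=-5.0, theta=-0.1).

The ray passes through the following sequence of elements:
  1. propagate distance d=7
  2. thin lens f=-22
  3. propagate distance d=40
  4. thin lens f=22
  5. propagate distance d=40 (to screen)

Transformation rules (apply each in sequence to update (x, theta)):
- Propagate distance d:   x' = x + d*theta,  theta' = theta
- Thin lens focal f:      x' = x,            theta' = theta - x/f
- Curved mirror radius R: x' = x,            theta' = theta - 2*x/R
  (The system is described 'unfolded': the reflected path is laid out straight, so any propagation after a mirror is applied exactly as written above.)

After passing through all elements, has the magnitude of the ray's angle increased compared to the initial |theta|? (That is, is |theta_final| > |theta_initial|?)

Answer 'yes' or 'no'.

Answer: yes

Derivation:
Initial: x=-5.0000 theta=-0.1000
After 1 (propagate distance d=7): x=-5.7000 theta=-0.1000
After 2 (thin lens f=-22): x=-5.7000 theta=-79/220 (≈-0.3591)
After 3 (propagate distance d=40): x=-2207/110 (≈-20.0636) theta=-79/220 (≈-0.3591)
After 4 (thin lens f=22): x=-2207/110 (≈-20.0636) theta=669/1210 (≈0.5529)
After 5 (propagate distance d=40 (to screen)): x=2483/1210 (≈2.0521) theta=669/1210 (≈0.5529)
|theta_initial|=0.1000 |theta_final|=669/1210 (≈0.5529) -> increased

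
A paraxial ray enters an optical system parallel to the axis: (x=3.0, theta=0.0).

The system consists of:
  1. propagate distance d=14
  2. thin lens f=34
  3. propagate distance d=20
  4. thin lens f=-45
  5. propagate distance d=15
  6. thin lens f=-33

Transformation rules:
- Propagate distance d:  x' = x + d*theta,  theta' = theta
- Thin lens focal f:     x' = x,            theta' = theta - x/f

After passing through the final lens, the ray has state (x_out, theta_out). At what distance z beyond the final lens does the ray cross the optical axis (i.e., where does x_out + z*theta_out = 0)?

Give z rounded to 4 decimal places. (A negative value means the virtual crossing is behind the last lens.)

Answer: 6.3462

Derivation:
Initial: x=3.0000 theta=0.0000
After 1 (propagate distance d=14): x=3.0000 theta=0.0000
After 2 (thin lens f=34): x=3.0000 theta=-3/34 (≈-0.0882)
After 3 (propagate distance d=20): x=21/17 (≈1.2353) theta=-3/34 (≈-0.0882)
After 4 (thin lens f=-45): x=21/17 (≈1.2353) theta=-31/510 (≈-0.0608)
After 5 (propagate distance d=15): x=11/34 (≈0.3235) theta=-31/510 (≈-0.0608)
After 6 (thin lens f=-33): x=11/34 (≈0.3235) theta=-13/255 (≈-0.0510)
z_focus = -x_out/theta_out = -(11/34)/(-13/255) = 165/26 ≈ 6.3462
Rounded to 4 decimal places: z = 6.3462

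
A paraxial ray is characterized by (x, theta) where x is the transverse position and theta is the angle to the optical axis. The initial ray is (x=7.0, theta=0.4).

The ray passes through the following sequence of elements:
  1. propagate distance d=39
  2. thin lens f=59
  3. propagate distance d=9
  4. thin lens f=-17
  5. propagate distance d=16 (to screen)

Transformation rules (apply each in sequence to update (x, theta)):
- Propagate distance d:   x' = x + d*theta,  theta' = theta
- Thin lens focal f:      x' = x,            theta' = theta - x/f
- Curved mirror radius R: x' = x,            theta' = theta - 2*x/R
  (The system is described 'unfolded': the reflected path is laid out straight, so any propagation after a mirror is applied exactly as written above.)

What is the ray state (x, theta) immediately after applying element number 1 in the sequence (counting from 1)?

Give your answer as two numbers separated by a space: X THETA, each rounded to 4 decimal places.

Answer: 22.6000 0.4000

Derivation:
Initial: x=7.0000 theta=0.4000
After 1 (propagate distance d=39): x=22.6000 theta=0.4000
Rounded to 4 decimal places: x = 22.6000, theta = 0.4000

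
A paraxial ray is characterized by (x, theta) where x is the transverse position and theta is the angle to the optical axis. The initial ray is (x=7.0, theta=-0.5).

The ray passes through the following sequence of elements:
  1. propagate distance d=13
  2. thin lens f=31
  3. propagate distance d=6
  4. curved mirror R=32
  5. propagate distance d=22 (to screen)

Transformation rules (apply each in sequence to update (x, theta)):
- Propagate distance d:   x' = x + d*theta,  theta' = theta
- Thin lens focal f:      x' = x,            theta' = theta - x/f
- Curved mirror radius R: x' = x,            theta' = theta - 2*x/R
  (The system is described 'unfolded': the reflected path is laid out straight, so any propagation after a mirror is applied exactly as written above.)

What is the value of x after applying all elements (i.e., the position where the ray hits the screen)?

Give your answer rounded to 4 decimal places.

Initial: x=7.0000 theta=-0.5000
After 1 (propagate distance d=13): x=0.5000 theta=-0.5000
After 2 (thin lens f=31): x=0.5000 theta=-16/31 (≈-0.5161)
After 3 (propagate distance d=6): x=-161/62 (≈-2.5968) theta=-16/31 (≈-0.5161)
After 4 (curved mirror R=32): x=-161/62 (≈-2.5968) theta=-351/992 (≈-0.3538)
After 5 (propagate distance d=22 (to screen)): x=-5149/496 (≈-10.3810) theta=-351/992 (≈-0.3538)
Rounded to 4 decimal places: x = -10.3810

Answer: -10.3810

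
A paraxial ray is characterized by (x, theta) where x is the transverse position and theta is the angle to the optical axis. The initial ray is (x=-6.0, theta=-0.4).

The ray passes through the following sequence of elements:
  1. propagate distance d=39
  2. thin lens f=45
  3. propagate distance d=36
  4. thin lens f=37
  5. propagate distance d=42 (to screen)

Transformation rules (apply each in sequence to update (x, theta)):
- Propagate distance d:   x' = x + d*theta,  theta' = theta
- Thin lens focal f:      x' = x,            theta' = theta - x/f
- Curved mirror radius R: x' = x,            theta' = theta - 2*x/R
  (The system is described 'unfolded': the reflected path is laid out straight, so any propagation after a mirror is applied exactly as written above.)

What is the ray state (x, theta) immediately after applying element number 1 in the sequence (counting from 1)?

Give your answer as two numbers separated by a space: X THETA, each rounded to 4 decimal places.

Answer: -21.6000 -0.4000

Derivation:
Initial: x=-6.0000 theta=-0.4000
After 1 (propagate distance d=39): x=-21.6000 theta=-0.4000
Rounded to 4 decimal places: x = -21.6000, theta = -0.4000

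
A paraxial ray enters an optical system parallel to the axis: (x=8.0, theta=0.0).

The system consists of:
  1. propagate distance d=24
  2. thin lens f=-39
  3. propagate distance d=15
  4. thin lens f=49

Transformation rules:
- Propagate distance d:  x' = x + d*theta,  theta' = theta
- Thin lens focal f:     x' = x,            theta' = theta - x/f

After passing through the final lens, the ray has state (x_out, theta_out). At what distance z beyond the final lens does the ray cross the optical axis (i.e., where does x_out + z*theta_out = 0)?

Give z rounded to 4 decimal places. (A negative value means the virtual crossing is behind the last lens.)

Initial: x=8.0000 theta=0.0000
After 1 (propagate distance d=24): x=8.0000 theta=0.0000
After 2 (thin lens f=-39): x=8.0000 theta=8/39 (≈0.2051)
After 3 (propagate distance d=15): x=144/13 (≈11.0769) theta=8/39 (≈0.2051)
After 4 (thin lens f=49): x=144/13 (≈11.0769) theta=-40/1911 (≈-0.0209)
z_focus = -x_out/theta_out = -(144/13)/(-40/1911) = 529.2000
Rounded to 4 decimal places: z = 529.2000

Answer: 529.2000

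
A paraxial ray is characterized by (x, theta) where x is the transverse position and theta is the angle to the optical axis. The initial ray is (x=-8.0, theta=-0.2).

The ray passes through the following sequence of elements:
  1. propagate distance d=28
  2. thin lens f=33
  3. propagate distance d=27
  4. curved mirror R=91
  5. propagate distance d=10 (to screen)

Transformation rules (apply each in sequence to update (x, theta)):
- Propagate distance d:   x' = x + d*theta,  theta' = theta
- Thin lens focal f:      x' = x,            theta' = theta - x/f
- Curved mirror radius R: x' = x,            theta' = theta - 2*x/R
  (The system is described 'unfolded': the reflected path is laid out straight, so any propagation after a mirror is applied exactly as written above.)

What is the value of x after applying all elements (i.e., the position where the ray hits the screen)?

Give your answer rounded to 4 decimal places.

Answer: -4.0212

Derivation:
Initial: x=-8.0000 theta=-0.2000
After 1 (propagate distance d=28): x=-13.6000 theta=-0.2000
After 2 (thin lens f=33): x=-13.6000 theta=7/33 (≈0.2121)
After 3 (propagate distance d=27): x=-433/55 (≈-7.8727) theta=7/33 (≈0.2121)
After 4 (curved mirror R=91): x=-433/55 (≈-7.8727) theta=5783/15015 (≈0.3851)
After 5 (propagate distance d=10 (to screen)): x=-5489/1365 (≈-4.0212) theta=5783/15015 (≈0.3851)
Rounded to 4 decimal places: x = -4.0212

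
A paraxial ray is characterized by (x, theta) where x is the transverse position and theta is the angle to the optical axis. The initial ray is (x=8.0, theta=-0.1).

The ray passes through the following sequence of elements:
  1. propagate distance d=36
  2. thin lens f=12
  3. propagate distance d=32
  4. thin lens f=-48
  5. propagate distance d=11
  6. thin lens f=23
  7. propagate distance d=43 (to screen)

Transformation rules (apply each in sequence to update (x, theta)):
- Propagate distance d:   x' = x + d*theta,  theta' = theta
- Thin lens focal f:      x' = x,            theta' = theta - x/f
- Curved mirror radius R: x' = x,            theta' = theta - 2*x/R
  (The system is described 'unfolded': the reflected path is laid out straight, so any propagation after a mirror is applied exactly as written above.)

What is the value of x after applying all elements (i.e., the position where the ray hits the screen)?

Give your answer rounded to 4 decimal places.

Initial: x=8.0000 theta=-0.1000
After 1 (propagate distance d=36): x=4.4000 theta=-0.1000
After 2 (thin lens f=12): x=4.4000 theta=-7/15 (≈-0.4667)
After 3 (propagate distance d=32): x=-158/15 (≈-10.5333) theta=-7/15 (≈-0.4667)
After 4 (thin lens f=-48): x=-158/15 (≈-10.5333) theta=-247/360 (≈-0.6861)
After 5 (propagate distance d=11): x=-6509/360 (≈-18.0806) theta=-247/360 (≈-0.6861)
After 6 (thin lens f=23): x=-6509/360 (≈-18.0806) theta=0.1000
After 7 (propagate distance d=43 (to screen)): x=-4961/360 (≈-13.7806) theta=0.1000
Rounded to 4 decimal places: x = -13.7806

Answer: -13.7806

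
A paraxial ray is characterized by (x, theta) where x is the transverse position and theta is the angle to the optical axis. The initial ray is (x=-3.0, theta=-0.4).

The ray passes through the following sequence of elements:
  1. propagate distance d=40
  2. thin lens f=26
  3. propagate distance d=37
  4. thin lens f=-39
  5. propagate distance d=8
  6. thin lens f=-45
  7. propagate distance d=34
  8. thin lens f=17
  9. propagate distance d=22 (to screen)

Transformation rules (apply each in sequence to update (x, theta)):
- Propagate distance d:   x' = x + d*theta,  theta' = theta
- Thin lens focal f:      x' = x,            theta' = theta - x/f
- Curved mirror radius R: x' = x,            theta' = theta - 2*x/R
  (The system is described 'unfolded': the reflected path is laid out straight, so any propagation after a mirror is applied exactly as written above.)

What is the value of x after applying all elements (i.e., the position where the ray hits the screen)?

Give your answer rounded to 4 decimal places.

Initial: x=-3.0000 theta=-0.4000
After 1 (propagate distance d=40): x=-19.0000 theta=-0.4000
After 2 (thin lens f=26): x=-19.0000 theta=43/130 (≈0.3308)
After 3 (propagate distance d=37): x=-879/130 (≈-6.7615) theta=43/130 (≈0.3308)
After 4 (thin lens f=-39): x=-879/130 (≈-6.7615) theta=133/845 (≈0.1574)
After 5 (propagate distance d=8): x=-9299/1690 (≈-5.5024) theta=133/845 (≈0.1574)
After 6 (thin lens f=-45): x=-9299/1690 (≈-5.5024) theta=2671/76050 (≈0.0351)
After 7 (propagate distance d=34): x=-327641/76050 (≈-4.3082) theta=2671/76050 (≈0.0351)
After 8 (thin lens f=17): x=-327641/76050 (≈-4.3082) theta=844/2925 (≈0.2885)
After 9 (propagate distance d=22 (to screen)): x=51709/25350 (≈2.0398) theta=844/2925 (≈0.2885)
Rounded to 4 decimal places: x = 2.0398

Answer: 2.0398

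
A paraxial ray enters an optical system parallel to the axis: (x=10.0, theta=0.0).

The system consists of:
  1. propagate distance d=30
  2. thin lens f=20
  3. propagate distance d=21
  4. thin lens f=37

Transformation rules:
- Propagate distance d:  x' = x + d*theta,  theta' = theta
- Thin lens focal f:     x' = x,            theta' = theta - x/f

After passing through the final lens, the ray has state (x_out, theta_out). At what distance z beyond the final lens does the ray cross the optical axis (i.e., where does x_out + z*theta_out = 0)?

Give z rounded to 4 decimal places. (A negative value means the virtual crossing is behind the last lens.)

Answer: -1.0278

Derivation:
Initial: x=10.0000 theta=0.0000
After 1 (propagate distance d=30): x=10.0000 theta=0.0000
After 2 (thin lens f=20): x=10.0000 theta=-0.5000
After 3 (propagate distance d=21): x=-0.5000 theta=-0.5000
After 4 (thin lens f=37): x=-0.5000 theta=-18/37 (≈-0.4865)
z_focus = -x_out/theta_out = -(-0.5000)/(-18/37) = -37/36 ≈ -1.0278
Rounded to 4 decimal places: z = -1.0278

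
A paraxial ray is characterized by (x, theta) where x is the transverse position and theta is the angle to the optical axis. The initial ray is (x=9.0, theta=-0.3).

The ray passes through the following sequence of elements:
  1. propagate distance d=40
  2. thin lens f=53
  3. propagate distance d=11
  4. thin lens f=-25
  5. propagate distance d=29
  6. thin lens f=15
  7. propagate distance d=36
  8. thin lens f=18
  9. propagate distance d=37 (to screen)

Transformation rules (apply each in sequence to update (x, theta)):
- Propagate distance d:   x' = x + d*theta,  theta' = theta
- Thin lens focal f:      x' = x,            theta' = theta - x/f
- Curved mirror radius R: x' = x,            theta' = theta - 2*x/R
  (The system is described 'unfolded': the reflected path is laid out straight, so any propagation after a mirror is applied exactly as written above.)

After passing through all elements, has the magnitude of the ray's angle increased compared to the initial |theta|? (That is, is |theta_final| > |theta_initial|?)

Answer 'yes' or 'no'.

Initial: x=9.0000 theta=-0.3000
After 1 (propagate distance d=40): x=-3.0000 theta=-0.3000
After 2 (thin lens f=53): x=-3.0000 theta=-129/530 (≈-0.2434)
After 3 (propagate distance d=11): x=-3009/530 (≈-5.6774) theta=-129/530 (≈-0.2434)
After 4 (thin lens f=-25): x=-3009/530 (≈-5.6774) theta=-3117/6625 (≈-0.4705)
After 5 (propagate distance d=29): x=-256011/13250 (≈-19.3216) theta=-3117/6625 (≈-0.4705)
After 6 (thin lens f=15): x=-256011/13250 (≈-19.3216) theta=54167/66250 (≈0.8176)
After 7 (propagate distance d=36): x=669957/66250 (≈10.1126) theta=54167/66250 (≈0.8176)
After 8 (thin lens f=18): x=669957/66250 (≈10.1126) theta=101683/397500 (≈0.2558)
After 9 (propagate distance d=37 (to screen)): x=7782013/397500 (≈19.5774) theta=101683/397500 (≈0.2558)
|theta_initial|=0.3000 |theta_final|=101683/397500 (≈0.2558) -> not increased

Answer: no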